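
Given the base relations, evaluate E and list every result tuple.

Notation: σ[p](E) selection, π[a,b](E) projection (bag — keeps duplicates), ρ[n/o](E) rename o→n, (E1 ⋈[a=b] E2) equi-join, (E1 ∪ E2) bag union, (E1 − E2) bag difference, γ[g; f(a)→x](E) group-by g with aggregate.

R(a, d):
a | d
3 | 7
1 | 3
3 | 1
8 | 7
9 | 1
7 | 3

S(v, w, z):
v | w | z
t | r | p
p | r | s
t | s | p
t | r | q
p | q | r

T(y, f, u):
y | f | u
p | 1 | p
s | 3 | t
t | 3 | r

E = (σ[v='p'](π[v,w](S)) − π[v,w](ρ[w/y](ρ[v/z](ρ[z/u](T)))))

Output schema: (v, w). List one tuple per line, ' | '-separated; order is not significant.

Subexpression sizes:
  S → 5
  π[v,w](S) → 5
  σ[v='p'](π[v,w](S)) → 2
  T → 3
  ρ[z/u](T) → 3
  ρ[v/z](ρ[z/u](T)) → 3
  ρ[w/y](ρ[v/z](ρ[z/u](T))) → 3
  π[v,w](ρ[w/y](ρ[v/z](ρ[z/u](T)))) → 3
  (σ[v='p'](π[v,w](S)) − π[v,w](ρ[w/y](ρ[v/z](ρ[z/u](T))))) → 2

== RESULT ==
v | w
p | q
p | r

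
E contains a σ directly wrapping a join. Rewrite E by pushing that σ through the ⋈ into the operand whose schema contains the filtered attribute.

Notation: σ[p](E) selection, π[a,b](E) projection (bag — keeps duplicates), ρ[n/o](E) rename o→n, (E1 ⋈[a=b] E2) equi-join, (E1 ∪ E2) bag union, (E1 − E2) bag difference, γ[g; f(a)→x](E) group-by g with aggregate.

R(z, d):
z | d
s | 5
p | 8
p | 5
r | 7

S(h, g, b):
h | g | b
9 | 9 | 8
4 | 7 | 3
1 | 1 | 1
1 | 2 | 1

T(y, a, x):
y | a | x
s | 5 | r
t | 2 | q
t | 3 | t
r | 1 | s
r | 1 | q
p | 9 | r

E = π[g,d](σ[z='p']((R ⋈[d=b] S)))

σ filters on z, owned by the left side.
E' = π[g,d]((σ[z='p'](R) ⋈[d=b] S))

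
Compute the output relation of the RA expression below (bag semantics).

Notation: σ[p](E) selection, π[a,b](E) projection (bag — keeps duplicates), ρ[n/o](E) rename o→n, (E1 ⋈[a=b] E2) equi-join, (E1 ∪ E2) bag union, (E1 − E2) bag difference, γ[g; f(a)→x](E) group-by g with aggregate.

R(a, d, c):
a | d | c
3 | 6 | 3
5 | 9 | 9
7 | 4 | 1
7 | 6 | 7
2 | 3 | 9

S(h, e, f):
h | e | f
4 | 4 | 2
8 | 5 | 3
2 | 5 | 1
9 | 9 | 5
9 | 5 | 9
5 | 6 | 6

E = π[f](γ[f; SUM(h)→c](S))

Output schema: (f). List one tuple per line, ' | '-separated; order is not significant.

Row counts bottom-up:
  S → 6
  γ[f; SUM(h)→c](S) → 6
  π[f](γ[f; SUM(h)→c](S)) → 6

== RESULT ==
f
1
2
3
5
6
9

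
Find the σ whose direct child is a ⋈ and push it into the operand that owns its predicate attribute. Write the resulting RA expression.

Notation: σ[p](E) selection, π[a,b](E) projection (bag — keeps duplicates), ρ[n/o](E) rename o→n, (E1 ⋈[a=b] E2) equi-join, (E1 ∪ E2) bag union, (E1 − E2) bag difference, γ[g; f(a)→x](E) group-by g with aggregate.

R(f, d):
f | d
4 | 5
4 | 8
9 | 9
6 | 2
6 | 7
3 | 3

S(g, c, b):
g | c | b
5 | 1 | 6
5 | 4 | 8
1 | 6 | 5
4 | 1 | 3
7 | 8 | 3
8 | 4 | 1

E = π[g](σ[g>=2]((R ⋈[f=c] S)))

σ filters on g, owned by the right side.
E' = π[g]((R ⋈[f=c] σ[g>=2](S)))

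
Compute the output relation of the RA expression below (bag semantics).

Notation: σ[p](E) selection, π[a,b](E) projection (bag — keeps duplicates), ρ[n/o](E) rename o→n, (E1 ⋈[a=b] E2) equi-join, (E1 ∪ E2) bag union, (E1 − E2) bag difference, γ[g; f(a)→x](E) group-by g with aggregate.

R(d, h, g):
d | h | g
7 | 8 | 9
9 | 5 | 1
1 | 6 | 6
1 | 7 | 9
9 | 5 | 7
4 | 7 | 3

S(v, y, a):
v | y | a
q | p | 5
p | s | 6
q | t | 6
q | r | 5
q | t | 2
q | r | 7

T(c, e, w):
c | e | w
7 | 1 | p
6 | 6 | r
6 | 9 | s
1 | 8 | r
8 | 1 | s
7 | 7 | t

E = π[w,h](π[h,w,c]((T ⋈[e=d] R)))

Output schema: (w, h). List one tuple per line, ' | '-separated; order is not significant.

Stepwise |·|:
  T → 6
  R → 6
  (T ⋈[e=d] R) → 7
  π[h,w,c]((T ⋈[e=d] R)) → 7
  π[w,h](π[h,w,c]((T ⋈[e=d] R))) → 7

== RESULT ==
w | h
p | 6
p | 7
s | 5
s | 5
s | 6
s | 7
t | 8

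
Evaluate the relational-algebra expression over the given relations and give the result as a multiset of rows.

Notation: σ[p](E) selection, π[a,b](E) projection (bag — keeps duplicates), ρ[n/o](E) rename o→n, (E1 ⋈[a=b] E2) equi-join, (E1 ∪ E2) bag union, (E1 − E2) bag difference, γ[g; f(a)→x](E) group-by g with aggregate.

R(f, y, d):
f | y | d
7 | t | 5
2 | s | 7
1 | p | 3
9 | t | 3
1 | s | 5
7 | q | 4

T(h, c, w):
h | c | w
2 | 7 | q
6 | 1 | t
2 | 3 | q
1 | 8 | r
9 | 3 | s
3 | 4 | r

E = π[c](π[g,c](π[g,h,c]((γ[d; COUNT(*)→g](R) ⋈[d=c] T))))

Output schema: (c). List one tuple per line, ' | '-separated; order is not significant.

Per-node cardinality:
  R → 6
  γ[d; COUNT(*)→g](R) → 4
  T → 6
  (γ[d; COUNT(*)→g](R) ⋈[d=c] T) → 4
  π[g,h,c]((γ[d; COUNT(*)→g](R) ⋈[d=c] T)) → 4
  π[g,c](π[g,h,c]((γ[d; COUNT(*)→g](R) ⋈[d=c] T))) → 4
  π[c](π[g,c](π[g,h,c]((γ[d; COUNT(*)→g](R) ⋈[d=c] T)))) → 4

== RESULT ==
c
3
3
4
7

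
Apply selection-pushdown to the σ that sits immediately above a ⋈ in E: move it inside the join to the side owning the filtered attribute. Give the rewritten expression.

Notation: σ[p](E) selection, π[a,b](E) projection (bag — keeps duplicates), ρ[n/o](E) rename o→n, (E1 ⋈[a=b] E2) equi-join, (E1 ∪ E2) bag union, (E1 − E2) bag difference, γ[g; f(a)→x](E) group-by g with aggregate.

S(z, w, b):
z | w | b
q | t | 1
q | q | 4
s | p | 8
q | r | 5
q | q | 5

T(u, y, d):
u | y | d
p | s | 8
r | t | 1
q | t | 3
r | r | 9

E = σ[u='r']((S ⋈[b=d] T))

σ filters on u, owned by the right side.
E' = (S ⋈[b=d] σ[u='r'](T))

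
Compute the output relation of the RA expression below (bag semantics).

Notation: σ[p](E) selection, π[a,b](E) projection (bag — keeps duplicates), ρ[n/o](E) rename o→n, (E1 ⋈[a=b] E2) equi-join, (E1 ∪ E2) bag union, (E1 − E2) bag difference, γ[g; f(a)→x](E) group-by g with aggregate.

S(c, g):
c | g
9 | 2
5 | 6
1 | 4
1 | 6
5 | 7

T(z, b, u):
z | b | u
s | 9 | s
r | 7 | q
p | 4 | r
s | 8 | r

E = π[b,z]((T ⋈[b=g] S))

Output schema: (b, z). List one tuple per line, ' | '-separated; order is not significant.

Per-node cardinality:
  T → 4
  S → 5
  (T ⋈[b=g] S) → 2
  π[b,z]((T ⋈[b=g] S)) → 2

== RESULT ==
b | z
4 | p
7 | r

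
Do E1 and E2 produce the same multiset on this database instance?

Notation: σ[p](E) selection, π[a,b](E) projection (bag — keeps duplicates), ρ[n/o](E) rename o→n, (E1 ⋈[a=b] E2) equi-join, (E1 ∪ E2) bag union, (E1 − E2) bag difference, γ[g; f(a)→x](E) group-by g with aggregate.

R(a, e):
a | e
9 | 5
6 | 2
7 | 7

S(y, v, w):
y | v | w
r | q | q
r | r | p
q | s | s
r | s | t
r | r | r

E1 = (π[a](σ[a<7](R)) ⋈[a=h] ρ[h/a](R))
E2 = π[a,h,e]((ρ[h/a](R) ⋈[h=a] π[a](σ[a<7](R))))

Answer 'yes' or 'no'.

E1 subexpression sizes:
  R → 3
  σ[a<7](R) → 1
  π[a](σ[a<7](R)) → 1
  R → 3
  ρ[h/a](R) → 3
  (π[a](σ[a<7](R)) ⋈[a=h] ρ[h/a](R)) → 1
E2 subexpression sizes:
  R → 3
  ρ[h/a](R) → 3
  R → 3
  σ[a<7](R) → 1
  π[a](σ[a<7](R)) → 1
  (ρ[h/a](R) ⋈[h=a] π[a](σ[a<7](R))) → 1
  π[a,h,e]((ρ[h/a](R) ⋈[h=a] π[a](σ[a<7](R)))) → 1

E1 and E2 produce the same multiset:
a | h | e
6 | 6 | 2

yes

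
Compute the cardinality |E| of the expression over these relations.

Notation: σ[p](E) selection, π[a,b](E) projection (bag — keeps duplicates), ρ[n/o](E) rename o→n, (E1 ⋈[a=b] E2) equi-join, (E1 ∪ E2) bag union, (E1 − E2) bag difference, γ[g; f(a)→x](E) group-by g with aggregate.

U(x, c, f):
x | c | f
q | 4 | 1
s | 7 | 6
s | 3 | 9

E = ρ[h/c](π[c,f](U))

Subexpression sizes:
  U → 3
  π[c,f](U) → 3
  ρ[h/c](π[c,f](U)) → 3

|E| = 3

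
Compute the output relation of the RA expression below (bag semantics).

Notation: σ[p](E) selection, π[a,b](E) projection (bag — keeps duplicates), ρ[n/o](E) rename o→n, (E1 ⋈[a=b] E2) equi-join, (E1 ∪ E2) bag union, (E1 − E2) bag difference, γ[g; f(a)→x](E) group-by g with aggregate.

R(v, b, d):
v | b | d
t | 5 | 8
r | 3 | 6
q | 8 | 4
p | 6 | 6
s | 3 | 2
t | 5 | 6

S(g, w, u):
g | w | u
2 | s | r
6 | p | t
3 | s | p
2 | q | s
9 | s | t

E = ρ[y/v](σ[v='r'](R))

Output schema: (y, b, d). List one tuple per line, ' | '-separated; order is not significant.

Row counts bottom-up:
  R → 6
  σ[v='r'](R) → 1
  ρ[y/v](σ[v='r'](R)) → 1

== RESULT ==
y | b | d
r | 3 | 6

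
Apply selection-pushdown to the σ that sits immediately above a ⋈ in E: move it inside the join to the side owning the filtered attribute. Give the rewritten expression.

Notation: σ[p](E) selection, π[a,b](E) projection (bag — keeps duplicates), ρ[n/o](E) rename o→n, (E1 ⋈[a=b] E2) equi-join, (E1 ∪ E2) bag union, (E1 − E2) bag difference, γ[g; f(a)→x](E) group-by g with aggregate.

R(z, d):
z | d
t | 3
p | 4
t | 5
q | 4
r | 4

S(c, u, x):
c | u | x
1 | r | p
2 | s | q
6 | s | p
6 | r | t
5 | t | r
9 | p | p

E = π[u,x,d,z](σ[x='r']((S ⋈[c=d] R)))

σ filters on x, owned by the left side.
E' = π[u,x,d,z]((σ[x='r'](S) ⋈[c=d] R))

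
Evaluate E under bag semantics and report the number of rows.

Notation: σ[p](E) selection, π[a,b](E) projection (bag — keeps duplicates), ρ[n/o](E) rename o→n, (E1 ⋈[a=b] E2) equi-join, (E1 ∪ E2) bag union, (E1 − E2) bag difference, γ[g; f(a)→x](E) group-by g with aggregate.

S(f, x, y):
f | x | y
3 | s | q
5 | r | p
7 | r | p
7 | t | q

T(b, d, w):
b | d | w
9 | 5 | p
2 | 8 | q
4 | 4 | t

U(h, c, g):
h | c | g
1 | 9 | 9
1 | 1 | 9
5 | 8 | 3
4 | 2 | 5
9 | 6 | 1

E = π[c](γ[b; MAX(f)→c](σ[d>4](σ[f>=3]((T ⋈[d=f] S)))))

Stepwise |·|:
  T → 3
  S → 4
  (T ⋈[d=f] S) → 1
  σ[f>=3]((T ⋈[d=f] S)) → 1
  σ[d>4](σ[f>=3]((T ⋈[d=f] S))) → 1
  γ[b; MAX(f)→c](σ[d>4](σ[f>=3]((T ⋈[d=f] S)))) → 1
  π[c](γ[b; MAX(f)→c](σ[d>4](σ[f>=3]((T ⋈[d=f] S))))) → 1

|E| = 1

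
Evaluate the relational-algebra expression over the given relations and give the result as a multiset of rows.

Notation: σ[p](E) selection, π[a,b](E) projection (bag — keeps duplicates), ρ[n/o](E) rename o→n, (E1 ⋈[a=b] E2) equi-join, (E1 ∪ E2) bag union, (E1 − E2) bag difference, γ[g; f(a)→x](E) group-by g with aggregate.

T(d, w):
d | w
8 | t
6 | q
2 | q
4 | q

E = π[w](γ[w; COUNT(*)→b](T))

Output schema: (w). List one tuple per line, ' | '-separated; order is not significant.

Subexpression sizes:
  T → 4
  γ[w; COUNT(*)→b](T) → 2
  π[w](γ[w; COUNT(*)→b](T)) → 2

== RESULT ==
w
q
t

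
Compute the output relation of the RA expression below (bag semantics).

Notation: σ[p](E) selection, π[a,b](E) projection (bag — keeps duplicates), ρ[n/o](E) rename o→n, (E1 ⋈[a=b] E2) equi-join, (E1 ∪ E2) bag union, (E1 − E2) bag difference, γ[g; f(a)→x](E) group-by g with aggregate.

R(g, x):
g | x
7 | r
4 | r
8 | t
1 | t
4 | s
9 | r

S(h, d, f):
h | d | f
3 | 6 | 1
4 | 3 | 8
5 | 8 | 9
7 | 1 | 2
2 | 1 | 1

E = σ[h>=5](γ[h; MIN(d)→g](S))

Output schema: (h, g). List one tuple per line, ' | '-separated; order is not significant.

Stepwise |·|:
  S → 5
  γ[h; MIN(d)→g](S) → 5
  σ[h>=5](γ[h; MIN(d)→g](S)) → 2

== RESULT ==
h | g
5 | 8
7 | 1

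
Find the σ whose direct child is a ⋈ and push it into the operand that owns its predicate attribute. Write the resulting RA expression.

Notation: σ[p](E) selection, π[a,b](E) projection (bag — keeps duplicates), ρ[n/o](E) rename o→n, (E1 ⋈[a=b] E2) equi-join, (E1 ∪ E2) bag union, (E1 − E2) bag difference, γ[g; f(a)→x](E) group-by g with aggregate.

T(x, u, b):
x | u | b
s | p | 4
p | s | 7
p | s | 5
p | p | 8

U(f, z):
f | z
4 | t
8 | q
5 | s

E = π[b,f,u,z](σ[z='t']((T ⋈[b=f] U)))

σ filters on z, owned by the right side.
E' = π[b,f,u,z]((T ⋈[b=f] σ[z='t'](U)))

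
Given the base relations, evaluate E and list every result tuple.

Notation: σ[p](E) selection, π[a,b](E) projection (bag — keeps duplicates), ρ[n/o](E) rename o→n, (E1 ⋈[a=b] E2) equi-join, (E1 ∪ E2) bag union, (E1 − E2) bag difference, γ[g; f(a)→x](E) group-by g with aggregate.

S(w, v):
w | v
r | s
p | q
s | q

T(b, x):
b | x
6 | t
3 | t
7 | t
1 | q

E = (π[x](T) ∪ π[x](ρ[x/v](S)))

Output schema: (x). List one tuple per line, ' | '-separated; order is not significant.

Per-node cardinality:
  T → 4
  π[x](T) → 4
  S → 3
  ρ[x/v](S) → 3
  π[x](ρ[x/v](S)) → 3
  (π[x](T) ∪ π[x](ρ[x/v](S))) → 7

== RESULT ==
x
q
q
q
s
t
t
t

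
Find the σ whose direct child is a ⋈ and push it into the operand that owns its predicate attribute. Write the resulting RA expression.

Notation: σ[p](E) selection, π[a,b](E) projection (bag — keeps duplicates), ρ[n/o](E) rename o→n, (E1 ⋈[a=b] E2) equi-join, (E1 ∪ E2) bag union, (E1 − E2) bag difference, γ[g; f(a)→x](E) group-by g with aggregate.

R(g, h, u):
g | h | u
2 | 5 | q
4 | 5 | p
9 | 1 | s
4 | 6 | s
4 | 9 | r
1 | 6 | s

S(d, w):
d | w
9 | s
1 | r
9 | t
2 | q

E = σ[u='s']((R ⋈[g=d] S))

σ filters on u, owned by the left side.
E' = (σ[u='s'](R) ⋈[g=d] S)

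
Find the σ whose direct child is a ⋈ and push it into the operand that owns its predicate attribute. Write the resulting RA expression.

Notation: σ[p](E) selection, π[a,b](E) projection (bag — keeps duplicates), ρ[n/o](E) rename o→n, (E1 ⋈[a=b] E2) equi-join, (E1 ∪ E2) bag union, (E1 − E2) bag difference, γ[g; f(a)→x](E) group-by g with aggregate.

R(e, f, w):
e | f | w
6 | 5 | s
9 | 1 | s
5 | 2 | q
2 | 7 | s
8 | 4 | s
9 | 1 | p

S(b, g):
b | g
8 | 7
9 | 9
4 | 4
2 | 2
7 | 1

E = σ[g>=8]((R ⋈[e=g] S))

σ filters on g, owned by the right side.
E' = (R ⋈[e=g] σ[g>=8](S))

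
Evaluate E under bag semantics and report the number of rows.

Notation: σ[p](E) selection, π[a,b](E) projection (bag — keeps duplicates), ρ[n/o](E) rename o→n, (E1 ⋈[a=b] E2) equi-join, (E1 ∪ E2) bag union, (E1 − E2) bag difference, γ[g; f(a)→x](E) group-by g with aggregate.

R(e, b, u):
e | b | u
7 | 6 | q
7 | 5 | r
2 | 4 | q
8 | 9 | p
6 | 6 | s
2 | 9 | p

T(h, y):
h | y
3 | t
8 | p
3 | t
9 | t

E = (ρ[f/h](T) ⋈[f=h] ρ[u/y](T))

Row counts bottom-up:
  T → 4
  ρ[f/h](T) → 4
  T → 4
  ρ[u/y](T) → 4
  (ρ[f/h](T) ⋈[f=h] ρ[u/y](T)) → 6

|E| = 6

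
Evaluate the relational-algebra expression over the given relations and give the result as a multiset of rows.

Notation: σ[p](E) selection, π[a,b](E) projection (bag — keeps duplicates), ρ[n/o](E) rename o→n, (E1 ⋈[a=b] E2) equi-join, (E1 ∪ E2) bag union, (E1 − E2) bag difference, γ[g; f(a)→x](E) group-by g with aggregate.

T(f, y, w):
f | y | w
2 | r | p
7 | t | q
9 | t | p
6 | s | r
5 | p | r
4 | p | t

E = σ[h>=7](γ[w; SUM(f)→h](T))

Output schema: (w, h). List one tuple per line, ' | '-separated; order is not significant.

Stepwise |·|:
  T → 6
  γ[w; SUM(f)→h](T) → 4
  σ[h>=7](γ[w; SUM(f)→h](T)) → 3

== RESULT ==
w | h
p | 11
q | 7
r | 11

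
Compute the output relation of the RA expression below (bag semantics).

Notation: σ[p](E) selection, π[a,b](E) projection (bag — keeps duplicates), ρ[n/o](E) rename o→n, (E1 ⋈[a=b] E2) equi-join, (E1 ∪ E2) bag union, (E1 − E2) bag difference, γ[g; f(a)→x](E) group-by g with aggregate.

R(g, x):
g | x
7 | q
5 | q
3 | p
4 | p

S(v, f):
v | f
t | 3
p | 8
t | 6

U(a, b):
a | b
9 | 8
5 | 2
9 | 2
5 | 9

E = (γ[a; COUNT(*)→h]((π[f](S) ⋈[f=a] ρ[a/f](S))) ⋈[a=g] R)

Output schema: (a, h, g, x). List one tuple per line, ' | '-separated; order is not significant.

Row counts bottom-up:
  S → 3
  π[f](S) → 3
  S → 3
  ρ[a/f](S) → 3
  (π[f](S) ⋈[f=a] ρ[a/f](S)) → 3
  γ[a; COUNT(*)→h]((π[f](S) ⋈[f=a] ρ[a/f](S))) → 3
  R → 4
  (γ[a; COUNT(*)→h]((π[f](S) ⋈[f=a] ρ[a/f](S))) ⋈[a=g] R) → 1

== RESULT ==
a | h | g | x
3 | 1 | 3 | p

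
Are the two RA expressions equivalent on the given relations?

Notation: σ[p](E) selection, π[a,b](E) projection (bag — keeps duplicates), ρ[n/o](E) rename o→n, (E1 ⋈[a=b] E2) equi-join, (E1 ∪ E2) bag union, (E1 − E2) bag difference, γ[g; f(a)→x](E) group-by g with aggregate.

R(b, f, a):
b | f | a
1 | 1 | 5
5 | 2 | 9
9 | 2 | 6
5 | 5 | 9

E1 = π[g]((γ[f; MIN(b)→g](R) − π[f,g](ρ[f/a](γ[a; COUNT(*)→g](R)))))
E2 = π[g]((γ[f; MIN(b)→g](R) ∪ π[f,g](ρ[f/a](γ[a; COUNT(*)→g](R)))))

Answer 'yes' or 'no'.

E1 per-node cardinality:
  R → 4
  γ[f; MIN(b)→g](R) → 3
  R → 4
  γ[a; COUNT(*)→g](R) → 3
  ρ[f/a](γ[a; COUNT(*)→g](R)) → 3
  π[f,g](ρ[f/a](γ[a; COUNT(*)→g](R))) → 3
  (γ[f; MIN(b)→g](R) − π[f,g](ρ[f/a](γ[a; COUNT(*)→g](R)))) → 3
  π[g]((γ[f; MIN(b)→g](R) − π[f,g](ρ[f/a](γ[a; COUNT(*)→g](R))))) → 3
E2 per-node cardinality:
  R → 4
  γ[f; MIN(b)→g](R) → 3
  R → 4
  γ[a; COUNT(*)→g](R) → 3
  ρ[f/a](γ[a; COUNT(*)→g](R)) → 3
  π[f,g](ρ[f/a](γ[a; COUNT(*)→g](R))) → 3
  (γ[f; MIN(b)→g](R) ∪ π[f,g](ρ[f/a](γ[a; COUNT(*)→g](R)))) → 6
  π[g]((γ[f; MIN(b)→g](R) ∪ π[f,g](ρ[f/a](γ[a; COUNT(*)→g](R))))) → 6

E1 result:
g
1
5
5
E2 result:
g
1
1
1
2
5
5
Witness: (1,) appears 1× in E1 but 3× in E2.

no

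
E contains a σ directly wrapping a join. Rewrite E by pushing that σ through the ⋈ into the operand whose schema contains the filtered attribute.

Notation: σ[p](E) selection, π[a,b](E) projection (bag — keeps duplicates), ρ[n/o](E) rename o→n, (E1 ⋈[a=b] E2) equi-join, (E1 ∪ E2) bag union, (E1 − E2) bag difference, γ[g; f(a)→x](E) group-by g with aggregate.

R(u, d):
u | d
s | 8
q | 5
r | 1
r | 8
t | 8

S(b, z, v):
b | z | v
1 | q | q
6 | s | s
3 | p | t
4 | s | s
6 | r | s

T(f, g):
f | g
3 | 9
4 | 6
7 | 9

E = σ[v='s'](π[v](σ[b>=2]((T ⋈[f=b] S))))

σ filters on b, owned by the right side.
E' = σ[v='s'](π[v]((T ⋈[f=b] σ[b>=2](S))))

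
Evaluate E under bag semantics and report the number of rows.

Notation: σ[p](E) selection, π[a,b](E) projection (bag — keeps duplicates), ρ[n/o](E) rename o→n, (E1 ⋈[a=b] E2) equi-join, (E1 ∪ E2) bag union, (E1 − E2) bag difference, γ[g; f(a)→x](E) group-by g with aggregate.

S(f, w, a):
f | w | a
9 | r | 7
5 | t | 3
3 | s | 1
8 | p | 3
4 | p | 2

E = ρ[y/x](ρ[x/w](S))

Subexpression sizes:
  S → 5
  ρ[x/w](S) → 5
  ρ[y/x](ρ[x/w](S)) → 5

|E| = 5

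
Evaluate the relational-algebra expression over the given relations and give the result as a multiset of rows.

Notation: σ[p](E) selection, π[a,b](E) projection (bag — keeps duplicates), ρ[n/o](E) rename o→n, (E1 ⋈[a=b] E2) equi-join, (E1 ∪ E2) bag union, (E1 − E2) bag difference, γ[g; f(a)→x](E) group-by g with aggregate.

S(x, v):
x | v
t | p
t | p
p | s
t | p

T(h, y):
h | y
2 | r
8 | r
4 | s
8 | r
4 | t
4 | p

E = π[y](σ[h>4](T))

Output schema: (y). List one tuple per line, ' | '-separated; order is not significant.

Row counts bottom-up:
  T → 6
  σ[h>4](T) → 2
  π[y](σ[h>4](T)) → 2

== RESULT ==
y
r
r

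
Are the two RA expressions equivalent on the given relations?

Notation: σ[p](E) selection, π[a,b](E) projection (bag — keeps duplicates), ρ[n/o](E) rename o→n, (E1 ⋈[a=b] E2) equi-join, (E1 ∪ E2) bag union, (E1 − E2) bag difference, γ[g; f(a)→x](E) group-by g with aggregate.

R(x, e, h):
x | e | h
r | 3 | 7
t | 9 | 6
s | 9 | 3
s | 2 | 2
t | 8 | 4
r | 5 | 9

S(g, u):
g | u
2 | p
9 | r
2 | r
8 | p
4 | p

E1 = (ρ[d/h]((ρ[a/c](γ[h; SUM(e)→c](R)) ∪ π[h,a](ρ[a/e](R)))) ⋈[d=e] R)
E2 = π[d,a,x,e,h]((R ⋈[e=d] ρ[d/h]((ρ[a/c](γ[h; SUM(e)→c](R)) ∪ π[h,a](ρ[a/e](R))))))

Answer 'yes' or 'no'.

E1 row counts bottom-up:
  R → 6
  γ[h; SUM(e)→c](R) → 6
  ρ[a/c](γ[h; SUM(e)→c](R)) → 6
  R → 6
  ρ[a/e](R) → 6
  π[h,a](ρ[a/e](R)) → 6
  (ρ[a/c](γ[h; SUM(e)→c](R)) ∪ π[h,a](ρ[a/e](R))) → 12
  ρ[d/h]((ρ[a/c](γ[h; SUM(e)→c](R)) ∪ π[h,a](ρ[a/e](R)))) → 12
  R → 6
  (ρ[d/h]((ρ[a/c](γ[h; SUM(e)→c](R)) ∪ π[h,a](ρ[a/e](R)))) ⋈[d=e] R) → 8
E2 row counts bottom-up:
  R → 6
  R → 6
  γ[h; SUM(e)→c](R) → 6
  ρ[a/c](γ[h; SUM(e)→c](R)) → 6
  R → 6
  ρ[a/e](R) → 6
  π[h,a](ρ[a/e](R)) → 6
  (ρ[a/c](γ[h; SUM(e)→c](R)) ∪ π[h,a](ρ[a/e](R))) → 12
  ρ[d/h]((ρ[a/c](γ[h; SUM(e)→c](R)) ∪ π[h,a](ρ[a/e](R)))) → 12
  (R ⋈[e=d] ρ[d/h]((ρ[a/c](γ[h; SUM(e)→c](R)) ∪ π[h,a](ρ[a/e](R))))) → 8
  π[d,a,x,e,h]((R ⋈[e=d] ρ[d/h]((ρ[a/c](γ[h; SUM(e)→c](R)) ∪ π[h,a](ρ[a/e](R)))))) → 8

E1 and E2 produce the same multiset:
d | a | x | e | h
2 | 2 | s | 2 | 2
2 | 2 | s | 2 | 2
3 | 9 | r | 3 | 7
3 | 9 | r | 3 | 7
9 | 5 | s | 9 | 3
9 | 5 | s | 9 | 3
9 | 5 | t | 9 | 6
9 | 5 | t | 9 | 6

yes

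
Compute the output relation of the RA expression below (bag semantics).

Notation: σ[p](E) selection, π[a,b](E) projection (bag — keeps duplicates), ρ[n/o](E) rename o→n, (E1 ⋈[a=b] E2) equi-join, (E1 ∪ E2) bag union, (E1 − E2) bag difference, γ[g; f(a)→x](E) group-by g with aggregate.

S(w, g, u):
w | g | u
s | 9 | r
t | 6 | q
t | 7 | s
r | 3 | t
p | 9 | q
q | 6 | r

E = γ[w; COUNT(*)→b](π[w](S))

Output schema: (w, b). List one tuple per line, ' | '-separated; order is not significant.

Row counts bottom-up:
  S → 6
  π[w](S) → 6
  γ[w; COUNT(*)→b](π[w](S)) → 5

== RESULT ==
w | b
p | 1
q | 1
r | 1
s | 1
t | 2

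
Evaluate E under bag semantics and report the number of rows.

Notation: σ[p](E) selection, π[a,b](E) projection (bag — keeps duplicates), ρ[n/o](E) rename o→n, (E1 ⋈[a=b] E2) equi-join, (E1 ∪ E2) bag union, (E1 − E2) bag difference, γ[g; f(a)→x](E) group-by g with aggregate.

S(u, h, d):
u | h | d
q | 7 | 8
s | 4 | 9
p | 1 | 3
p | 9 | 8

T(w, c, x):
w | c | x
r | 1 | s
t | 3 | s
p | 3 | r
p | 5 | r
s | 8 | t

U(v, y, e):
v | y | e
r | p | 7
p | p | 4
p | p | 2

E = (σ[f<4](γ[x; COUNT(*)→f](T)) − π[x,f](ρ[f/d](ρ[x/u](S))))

Per-node cardinality:
  T → 5
  γ[x; COUNT(*)→f](T) → 3
  σ[f<4](γ[x; COUNT(*)→f](T)) → 3
  S → 4
  ρ[x/u](S) → 4
  ρ[f/d](ρ[x/u](S)) → 4
  π[x,f](ρ[f/d](ρ[x/u](S))) → 4
  (σ[f<4](γ[x; COUNT(*)→f](T)) − π[x,f](ρ[f/d](ρ[x/u](S)))) → 3

|E| = 3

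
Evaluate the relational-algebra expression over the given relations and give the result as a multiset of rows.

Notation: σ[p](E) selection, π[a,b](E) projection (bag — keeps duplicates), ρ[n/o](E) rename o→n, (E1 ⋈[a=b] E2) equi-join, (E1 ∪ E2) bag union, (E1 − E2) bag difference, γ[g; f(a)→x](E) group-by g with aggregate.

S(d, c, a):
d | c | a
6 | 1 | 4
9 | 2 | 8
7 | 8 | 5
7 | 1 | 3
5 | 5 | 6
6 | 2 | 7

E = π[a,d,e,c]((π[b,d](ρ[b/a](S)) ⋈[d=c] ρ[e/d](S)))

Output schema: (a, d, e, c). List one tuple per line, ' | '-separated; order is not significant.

Subexpression sizes:
  S → 6
  ρ[b/a](S) → 6
  π[b,d](ρ[b/a](S)) → 6
  S → 6
  ρ[e/d](S) → 6
  (π[b,d](ρ[b/a](S)) ⋈[d=c] ρ[e/d](S)) → 1
  π[a,d,e,c]((π[b,d](ρ[b/a](S)) ⋈[d=c] ρ[e/d](S))) → 1

== RESULT ==
a | d | e | c
6 | 5 | 5 | 5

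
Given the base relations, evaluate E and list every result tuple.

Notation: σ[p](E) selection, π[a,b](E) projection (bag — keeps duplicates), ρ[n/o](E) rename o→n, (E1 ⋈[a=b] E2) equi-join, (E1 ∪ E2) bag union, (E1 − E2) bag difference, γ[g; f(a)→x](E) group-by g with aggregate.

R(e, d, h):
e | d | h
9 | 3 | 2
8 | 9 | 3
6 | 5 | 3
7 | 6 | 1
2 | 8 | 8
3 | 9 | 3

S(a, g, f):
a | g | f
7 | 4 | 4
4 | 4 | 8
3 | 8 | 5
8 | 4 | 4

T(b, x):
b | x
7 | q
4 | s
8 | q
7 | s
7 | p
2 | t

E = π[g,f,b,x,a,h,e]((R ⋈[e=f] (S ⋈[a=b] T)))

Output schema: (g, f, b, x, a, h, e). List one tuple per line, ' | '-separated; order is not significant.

Subexpression sizes:
  R → 6
  S → 4
  T → 6
  (S ⋈[a=b] T) → 5
  (R ⋈[e=f] (S ⋈[a=b] T)) → 1
  π[g,f,b,x,a,h,e]((R ⋈[e=f] (S ⋈[a=b] T))) → 1

== RESULT ==
g | f | b | x | a | h | e
4 | 8 | 4 | s | 4 | 3 | 8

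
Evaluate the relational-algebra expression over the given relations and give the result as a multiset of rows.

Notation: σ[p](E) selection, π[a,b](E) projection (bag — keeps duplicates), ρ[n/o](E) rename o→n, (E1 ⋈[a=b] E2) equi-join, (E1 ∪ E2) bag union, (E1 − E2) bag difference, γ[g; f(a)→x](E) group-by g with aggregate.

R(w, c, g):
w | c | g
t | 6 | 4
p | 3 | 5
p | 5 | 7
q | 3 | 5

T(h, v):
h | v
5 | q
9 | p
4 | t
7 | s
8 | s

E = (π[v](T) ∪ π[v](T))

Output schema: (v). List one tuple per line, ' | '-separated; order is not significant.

Stepwise |·|:
  T → 5
  π[v](T) → 5
  T → 5
  π[v](T) → 5
  (π[v](T) ∪ π[v](T)) → 10

== RESULT ==
v
p
p
q
q
s
s
s
s
t
t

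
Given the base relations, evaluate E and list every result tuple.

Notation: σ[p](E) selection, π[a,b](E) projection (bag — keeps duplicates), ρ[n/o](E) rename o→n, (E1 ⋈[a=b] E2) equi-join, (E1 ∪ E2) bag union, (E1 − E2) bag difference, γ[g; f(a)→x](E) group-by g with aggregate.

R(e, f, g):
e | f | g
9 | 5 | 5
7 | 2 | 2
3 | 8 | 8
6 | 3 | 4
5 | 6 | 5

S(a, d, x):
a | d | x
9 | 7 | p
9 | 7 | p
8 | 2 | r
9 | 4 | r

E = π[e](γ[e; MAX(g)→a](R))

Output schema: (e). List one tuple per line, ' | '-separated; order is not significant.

Per-node cardinality:
  R → 5
  γ[e; MAX(g)→a](R) → 5
  π[e](γ[e; MAX(g)→a](R)) → 5

== RESULT ==
e
3
5
6
7
9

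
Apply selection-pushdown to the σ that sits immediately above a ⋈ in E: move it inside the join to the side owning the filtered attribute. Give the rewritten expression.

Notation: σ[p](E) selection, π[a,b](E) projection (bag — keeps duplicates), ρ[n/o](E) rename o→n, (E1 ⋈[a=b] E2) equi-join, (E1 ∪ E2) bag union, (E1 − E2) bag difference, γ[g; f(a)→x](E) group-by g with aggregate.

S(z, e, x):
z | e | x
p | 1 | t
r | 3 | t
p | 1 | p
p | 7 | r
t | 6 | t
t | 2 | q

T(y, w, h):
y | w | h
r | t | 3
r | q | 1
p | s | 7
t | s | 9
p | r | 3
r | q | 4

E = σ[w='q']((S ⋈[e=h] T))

σ filters on w, owned by the right side.
E' = (S ⋈[e=h] σ[w='q'](T))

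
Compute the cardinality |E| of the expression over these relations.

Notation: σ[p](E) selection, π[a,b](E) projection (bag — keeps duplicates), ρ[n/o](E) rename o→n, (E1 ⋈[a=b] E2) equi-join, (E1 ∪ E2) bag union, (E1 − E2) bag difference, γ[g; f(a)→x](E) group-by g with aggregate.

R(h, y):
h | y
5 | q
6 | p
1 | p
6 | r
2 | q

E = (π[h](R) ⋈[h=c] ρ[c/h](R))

Per-node cardinality:
  R → 5
  π[h](R) → 5
  R → 5
  ρ[c/h](R) → 5
  (π[h](R) ⋈[h=c] ρ[c/h](R)) → 7

|E| = 7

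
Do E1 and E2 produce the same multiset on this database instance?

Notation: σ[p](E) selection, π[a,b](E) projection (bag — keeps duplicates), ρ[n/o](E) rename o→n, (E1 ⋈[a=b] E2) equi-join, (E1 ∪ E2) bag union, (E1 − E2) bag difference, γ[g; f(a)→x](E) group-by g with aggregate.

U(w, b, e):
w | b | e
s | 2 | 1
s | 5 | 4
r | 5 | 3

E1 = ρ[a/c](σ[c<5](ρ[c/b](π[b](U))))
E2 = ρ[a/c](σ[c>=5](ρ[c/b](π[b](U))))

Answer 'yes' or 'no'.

E1 row counts bottom-up:
  U → 3
  π[b](U) → 3
  ρ[c/b](π[b](U)) → 3
  σ[c<5](ρ[c/b](π[b](U))) → 1
  ρ[a/c](σ[c<5](ρ[c/b](π[b](U)))) → 1
E2 row counts bottom-up:
  U → 3
  π[b](U) → 3
  ρ[c/b](π[b](U)) → 3
  σ[c>=5](ρ[c/b](π[b](U))) → 2
  ρ[a/c](σ[c>=5](ρ[c/b](π[b](U)))) → 2

E1 result:
a
2
E2 result:
a
5
5
Witness: (2,) appears 1× in E1 but 0× in E2.

no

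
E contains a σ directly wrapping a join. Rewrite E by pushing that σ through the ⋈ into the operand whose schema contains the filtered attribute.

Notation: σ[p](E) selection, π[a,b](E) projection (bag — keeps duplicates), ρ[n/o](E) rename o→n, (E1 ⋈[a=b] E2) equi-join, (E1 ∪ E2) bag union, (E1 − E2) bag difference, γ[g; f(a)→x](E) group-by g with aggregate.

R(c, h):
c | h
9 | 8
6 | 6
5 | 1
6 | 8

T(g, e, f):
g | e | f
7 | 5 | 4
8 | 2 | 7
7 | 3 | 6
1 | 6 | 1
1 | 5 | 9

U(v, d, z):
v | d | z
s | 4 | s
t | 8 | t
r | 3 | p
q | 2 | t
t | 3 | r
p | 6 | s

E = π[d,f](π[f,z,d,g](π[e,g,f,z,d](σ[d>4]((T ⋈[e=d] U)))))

σ filters on d, owned by the right side.
E' = π[d,f](π[f,z,d,g](π[e,g,f,z,d]((T ⋈[e=d] σ[d>4](U)))))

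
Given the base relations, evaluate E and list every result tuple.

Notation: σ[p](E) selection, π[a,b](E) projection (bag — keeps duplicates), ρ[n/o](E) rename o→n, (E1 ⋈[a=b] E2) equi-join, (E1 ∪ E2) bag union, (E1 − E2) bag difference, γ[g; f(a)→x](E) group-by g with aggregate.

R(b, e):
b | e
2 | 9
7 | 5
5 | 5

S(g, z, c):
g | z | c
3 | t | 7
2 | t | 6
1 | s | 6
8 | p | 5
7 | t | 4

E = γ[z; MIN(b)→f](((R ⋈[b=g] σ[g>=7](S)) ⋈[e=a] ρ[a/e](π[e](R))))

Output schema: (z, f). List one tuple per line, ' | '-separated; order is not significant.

Subexpression sizes:
  R → 3
  S → 5
  σ[g>=7](S) → 2
  (R ⋈[b=g] σ[g>=7](S)) → 1
  R → 3
  π[e](R) → 3
  ρ[a/e](π[e](R)) → 3
  ((R ⋈[b=g] σ[g>=7](S)) ⋈[e=a] ρ[a/e](π[e](R))) → 2
  γ[z; MIN(b)→f](((R ⋈[b=g] σ[g>=7](S)) ⋈[e=a] ρ[a/e](π[e](R)))) → 1

== RESULT ==
z | f
t | 7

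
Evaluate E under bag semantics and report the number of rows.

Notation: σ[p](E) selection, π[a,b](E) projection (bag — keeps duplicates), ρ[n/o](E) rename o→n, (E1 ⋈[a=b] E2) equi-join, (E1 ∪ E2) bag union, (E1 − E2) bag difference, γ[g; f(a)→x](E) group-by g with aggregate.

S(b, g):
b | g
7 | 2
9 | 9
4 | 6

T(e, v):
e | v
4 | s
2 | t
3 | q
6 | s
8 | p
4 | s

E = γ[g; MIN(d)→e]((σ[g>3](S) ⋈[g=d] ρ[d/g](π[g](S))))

Row counts bottom-up:
  S → 3
  σ[g>3](S) → 2
  S → 3
  π[g](S) → 3
  ρ[d/g](π[g](S)) → 3
  (σ[g>3](S) ⋈[g=d] ρ[d/g](π[g](S))) → 2
  γ[g; MIN(d)→e]((σ[g>3](S) ⋈[g=d] ρ[d/g](π[g](S)))) → 2

|E| = 2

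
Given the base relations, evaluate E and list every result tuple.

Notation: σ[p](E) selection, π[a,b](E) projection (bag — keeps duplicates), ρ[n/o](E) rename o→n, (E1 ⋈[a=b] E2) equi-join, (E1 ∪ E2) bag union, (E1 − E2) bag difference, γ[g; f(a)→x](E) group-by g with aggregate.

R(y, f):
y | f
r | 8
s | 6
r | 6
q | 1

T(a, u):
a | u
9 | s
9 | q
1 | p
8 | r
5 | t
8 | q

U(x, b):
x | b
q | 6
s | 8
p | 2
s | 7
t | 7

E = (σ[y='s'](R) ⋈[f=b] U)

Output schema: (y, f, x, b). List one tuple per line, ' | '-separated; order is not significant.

Per-node cardinality:
  R → 4
  σ[y='s'](R) → 1
  U → 5
  (σ[y='s'](R) ⋈[f=b] U) → 1

== RESULT ==
y | f | x | b
s | 6 | q | 6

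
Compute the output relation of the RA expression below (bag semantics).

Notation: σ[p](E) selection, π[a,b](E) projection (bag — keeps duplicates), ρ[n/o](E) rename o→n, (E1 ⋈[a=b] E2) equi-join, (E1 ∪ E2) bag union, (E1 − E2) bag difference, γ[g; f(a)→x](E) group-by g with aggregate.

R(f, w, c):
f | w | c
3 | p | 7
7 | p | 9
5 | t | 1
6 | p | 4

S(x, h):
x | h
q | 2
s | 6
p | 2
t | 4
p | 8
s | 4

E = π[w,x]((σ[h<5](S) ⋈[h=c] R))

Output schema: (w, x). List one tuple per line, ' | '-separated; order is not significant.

Stepwise |·|:
  S → 6
  σ[h<5](S) → 4
  R → 4
  (σ[h<5](S) ⋈[h=c] R) → 2
  π[w,x]((σ[h<5](S) ⋈[h=c] R)) → 2

== RESULT ==
w | x
p | s
p | t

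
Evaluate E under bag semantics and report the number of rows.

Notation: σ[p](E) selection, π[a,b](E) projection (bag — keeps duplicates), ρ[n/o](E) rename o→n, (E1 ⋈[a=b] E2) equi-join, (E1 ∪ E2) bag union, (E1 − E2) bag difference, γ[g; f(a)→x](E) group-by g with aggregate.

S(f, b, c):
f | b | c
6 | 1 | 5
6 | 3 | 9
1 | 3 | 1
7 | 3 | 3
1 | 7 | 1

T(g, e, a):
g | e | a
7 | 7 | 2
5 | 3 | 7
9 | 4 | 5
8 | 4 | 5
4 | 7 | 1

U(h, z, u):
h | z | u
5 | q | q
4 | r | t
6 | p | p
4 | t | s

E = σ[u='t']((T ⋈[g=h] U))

Row counts bottom-up:
  T → 5
  U → 4
  (T ⋈[g=h] U) → 3
  σ[u='t']((T ⋈[g=h] U)) → 1

|E| = 1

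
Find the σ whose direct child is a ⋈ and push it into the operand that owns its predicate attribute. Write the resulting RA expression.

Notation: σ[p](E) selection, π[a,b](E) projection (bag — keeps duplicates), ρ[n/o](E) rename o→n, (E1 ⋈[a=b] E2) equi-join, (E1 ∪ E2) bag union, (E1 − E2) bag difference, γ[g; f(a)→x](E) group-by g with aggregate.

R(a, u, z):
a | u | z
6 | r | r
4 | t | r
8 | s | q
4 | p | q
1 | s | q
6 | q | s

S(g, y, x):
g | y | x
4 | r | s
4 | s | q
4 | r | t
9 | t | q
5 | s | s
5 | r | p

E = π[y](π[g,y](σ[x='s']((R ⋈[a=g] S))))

σ filters on x, owned by the right side.
E' = π[y](π[g,y]((R ⋈[a=g] σ[x='s'](S))))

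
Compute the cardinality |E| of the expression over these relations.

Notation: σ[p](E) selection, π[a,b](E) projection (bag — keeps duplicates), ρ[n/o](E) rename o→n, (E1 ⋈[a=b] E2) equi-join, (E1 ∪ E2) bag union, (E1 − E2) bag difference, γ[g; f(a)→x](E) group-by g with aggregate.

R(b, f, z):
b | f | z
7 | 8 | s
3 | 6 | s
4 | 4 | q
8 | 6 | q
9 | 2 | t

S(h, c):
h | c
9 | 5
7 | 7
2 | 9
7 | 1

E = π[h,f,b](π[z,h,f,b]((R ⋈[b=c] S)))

Stepwise |·|:
  R → 5
  S → 4
  (R ⋈[b=c] S) → 2
  π[z,h,f,b]((R ⋈[b=c] S)) → 2
  π[h,f,b](π[z,h,f,b]((R ⋈[b=c] S))) → 2

|E| = 2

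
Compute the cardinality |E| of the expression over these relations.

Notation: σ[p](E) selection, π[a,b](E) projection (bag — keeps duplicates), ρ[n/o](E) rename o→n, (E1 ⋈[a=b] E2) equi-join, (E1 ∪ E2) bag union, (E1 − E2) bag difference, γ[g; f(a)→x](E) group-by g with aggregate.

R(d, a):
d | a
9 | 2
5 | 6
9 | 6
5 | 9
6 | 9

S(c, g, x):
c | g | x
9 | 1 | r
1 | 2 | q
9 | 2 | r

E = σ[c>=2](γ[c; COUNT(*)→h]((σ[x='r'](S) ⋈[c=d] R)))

Subexpression sizes:
  S → 3
  σ[x='r'](S) → 2
  R → 5
  (σ[x='r'](S) ⋈[c=d] R) → 4
  γ[c; COUNT(*)→h]((σ[x='r'](S) ⋈[c=d] R)) → 1
  σ[c>=2](γ[c; COUNT(*)→h]((σ[x='r'](S) ⋈[c=d] R))) → 1

|E| = 1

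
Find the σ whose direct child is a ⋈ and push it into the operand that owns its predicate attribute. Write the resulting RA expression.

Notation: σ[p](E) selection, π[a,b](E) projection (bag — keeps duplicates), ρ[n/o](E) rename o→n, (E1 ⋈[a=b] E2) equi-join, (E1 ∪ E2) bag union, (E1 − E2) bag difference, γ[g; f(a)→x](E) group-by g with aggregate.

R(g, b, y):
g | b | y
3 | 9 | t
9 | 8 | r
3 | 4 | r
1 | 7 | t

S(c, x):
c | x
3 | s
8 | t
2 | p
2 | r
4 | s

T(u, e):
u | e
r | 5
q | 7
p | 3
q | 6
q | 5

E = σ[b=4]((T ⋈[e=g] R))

σ filters on b, owned by the right side.
E' = (T ⋈[e=g] σ[b=4](R))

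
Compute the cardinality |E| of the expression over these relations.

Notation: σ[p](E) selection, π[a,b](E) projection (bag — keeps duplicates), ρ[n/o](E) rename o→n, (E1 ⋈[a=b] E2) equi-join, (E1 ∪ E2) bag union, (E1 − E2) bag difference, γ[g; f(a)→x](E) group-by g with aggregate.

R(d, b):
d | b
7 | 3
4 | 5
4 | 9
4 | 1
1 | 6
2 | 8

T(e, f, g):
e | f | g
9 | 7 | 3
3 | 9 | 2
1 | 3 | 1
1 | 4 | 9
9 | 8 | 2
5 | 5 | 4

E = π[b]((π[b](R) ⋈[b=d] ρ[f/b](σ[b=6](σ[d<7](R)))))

Stepwise |·|:
  R → 6
  π[b](R) → 6
  R → 6
  σ[d<7](R) → 5
  σ[b=6](σ[d<7](R)) → 1
  ρ[f/b](σ[b=6](σ[d<7](R))) → 1
  (π[b](R) ⋈[b=d] ρ[f/b](σ[b=6](σ[d<7](R)))) → 1
  π[b]((π[b](R) ⋈[b=d] ρ[f/b](σ[b=6](σ[d<7](R))))) → 1

|E| = 1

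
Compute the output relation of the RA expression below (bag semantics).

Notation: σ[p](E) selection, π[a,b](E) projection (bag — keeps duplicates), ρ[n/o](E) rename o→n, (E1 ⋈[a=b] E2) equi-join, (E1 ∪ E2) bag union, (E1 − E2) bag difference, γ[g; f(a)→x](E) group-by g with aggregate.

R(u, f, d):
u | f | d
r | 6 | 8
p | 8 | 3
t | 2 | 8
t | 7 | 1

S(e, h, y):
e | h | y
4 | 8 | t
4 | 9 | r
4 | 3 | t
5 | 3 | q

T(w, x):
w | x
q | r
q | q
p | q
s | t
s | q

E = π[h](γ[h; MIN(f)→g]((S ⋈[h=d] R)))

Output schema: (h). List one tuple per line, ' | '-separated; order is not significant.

Subexpression sizes:
  S → 4
  R → 4
  (S ⋈[h=d] R) → 4
  γ[h; MIN(f)→g]((S ⋈[h=d] R)) → 2
  π[h](γ[h; MIN(f)→g]((S ⋈[h=d] R))) → 2

== RESULT ==
h
3
8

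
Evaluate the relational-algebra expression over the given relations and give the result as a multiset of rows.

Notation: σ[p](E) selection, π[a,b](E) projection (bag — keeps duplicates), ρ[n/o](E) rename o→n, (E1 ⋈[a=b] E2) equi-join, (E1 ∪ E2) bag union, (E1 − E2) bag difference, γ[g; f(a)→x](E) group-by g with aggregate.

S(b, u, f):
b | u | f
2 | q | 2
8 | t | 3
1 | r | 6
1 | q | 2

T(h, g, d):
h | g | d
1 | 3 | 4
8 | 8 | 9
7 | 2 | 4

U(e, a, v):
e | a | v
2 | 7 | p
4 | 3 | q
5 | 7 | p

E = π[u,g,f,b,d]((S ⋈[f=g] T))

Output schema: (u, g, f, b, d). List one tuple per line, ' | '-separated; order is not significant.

Per-node cardinality:
  S → 4
  T → 3
  (S ⋈[f=g] T) → 3
  π[u,g,f,b,d]((S ⋈[f=g] T)) → 3

== RESULT ==
u | g | f | b | d
q | 2 | 2 | 1 | 4
q | 2 | 2 | 2 | 4
t | 3 | 3 | 8 | 4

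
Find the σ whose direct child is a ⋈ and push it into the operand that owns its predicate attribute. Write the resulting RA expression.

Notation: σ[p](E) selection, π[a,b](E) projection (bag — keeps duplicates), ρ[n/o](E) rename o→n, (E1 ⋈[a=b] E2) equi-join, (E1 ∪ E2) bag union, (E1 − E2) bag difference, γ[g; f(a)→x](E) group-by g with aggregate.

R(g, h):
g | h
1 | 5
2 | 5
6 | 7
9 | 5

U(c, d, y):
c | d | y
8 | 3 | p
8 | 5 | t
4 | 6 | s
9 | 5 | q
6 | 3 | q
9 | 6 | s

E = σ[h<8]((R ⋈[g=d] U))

σ filters on h, owned by the left side.
E' = (σ[h<8](R) ⋈[g=d] U)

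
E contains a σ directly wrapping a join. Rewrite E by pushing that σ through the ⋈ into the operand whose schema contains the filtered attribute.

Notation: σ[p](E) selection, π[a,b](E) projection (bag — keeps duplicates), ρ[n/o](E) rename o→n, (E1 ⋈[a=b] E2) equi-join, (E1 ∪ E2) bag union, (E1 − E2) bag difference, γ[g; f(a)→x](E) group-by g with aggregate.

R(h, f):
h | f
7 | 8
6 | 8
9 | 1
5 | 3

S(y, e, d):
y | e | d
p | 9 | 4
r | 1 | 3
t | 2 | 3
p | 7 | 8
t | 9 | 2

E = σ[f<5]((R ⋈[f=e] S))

σ filters on f, owned by the left side.
E' = (σ[f<5](R) ⋈[f=e] S)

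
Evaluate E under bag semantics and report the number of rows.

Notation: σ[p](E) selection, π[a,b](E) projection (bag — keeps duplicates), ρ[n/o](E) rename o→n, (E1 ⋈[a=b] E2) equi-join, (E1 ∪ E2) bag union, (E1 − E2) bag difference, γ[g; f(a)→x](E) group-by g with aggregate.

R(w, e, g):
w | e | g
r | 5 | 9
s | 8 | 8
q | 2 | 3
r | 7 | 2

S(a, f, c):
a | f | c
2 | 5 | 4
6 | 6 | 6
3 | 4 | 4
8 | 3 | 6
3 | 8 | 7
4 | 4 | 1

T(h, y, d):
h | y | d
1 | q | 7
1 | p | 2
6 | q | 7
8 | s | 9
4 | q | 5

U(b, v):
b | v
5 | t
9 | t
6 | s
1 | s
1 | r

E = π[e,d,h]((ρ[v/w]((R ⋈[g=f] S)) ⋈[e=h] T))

Row counts bottom-up:
  R → 4
  S → 6
  (R ⋈[g=f] S) → 2
  ρ[v/w]((R ⋈[g=f] S)) → 2
  T → 5
  (ρ[v/w]((R ⋈[g=f] S)) ⋈[e=h] T) → 1
  π[e,d,h]((ρ[v/w]((R ⋈[g=f] S)) ⋈[e=h] T)) → 1

|E| = 1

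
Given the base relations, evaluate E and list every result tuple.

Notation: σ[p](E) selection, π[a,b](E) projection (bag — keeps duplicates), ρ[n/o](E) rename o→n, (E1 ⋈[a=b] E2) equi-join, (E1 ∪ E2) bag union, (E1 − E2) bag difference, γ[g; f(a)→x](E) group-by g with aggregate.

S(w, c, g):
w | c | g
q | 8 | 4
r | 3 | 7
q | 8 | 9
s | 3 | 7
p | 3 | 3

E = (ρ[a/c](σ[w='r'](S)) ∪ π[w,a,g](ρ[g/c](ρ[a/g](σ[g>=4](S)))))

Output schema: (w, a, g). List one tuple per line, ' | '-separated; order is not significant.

Stepwise |·|:
  S → 5
  σ[w='r'](S) → 1
  ρ[a/c](σ[w='r'](S)) → 1
  S → 5
  σ[g>=4](S) → 4
  ρ[a/g](σ[g>=4](S)) → 4
  ρ[g/c](ρ[a/g](σ[g>=4](S))) → 4
  π[w,a,g](ρ[g/c](ρ[a/g](σ[g>=4](S)))) → 4
  (ρ[a/c](σ[w='r'](S)) ∪ π[w,a,g](ρ[g/c](ρ[a/g](σ[g>=4](S))))) → 5

== RESULT ==
w | a | g
q | 4 | 8
q | 9 | 8
r | 3 | 7
r | 7 | 3
s | 7 | 3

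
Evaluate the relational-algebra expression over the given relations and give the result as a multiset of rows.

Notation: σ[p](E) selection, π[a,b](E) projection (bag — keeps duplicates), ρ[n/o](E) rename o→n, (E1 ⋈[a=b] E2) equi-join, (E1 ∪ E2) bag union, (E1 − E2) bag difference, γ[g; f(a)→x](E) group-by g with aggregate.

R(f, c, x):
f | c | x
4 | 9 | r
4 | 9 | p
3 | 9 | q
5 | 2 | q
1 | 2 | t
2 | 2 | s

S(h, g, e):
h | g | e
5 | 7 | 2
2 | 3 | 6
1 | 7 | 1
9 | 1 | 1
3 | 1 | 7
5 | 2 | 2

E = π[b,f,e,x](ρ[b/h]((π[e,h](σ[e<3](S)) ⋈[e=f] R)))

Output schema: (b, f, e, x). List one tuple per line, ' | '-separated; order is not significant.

Stepwise |·|:
  S → 6
  σ[e<3](S) → 4
  π[e,h](σ[e<3](S)) → 4
  R → 6
  (π[e,h](σ[e<3](S)) ⋈[e=f] R) → 4
  ρ[b/h]((π[e,h](σ[e<3](S)) ⋈[e=f] R)) → 4
  π[b,f,e,x](ρ[b/h]((π[e,h](σ[e<3](S)) ⋈[e=f] R))) → 4

== RESULT ==
b | f | e | x
1 | 1 | 1 | t
5 | 2 | 2 | s
5 | 2 | 2 | s
9 | 1 | 1 | t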